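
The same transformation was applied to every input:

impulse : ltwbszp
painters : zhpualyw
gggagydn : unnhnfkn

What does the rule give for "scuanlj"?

What's happening: swap the first and last characters, then shift every letter 7 places forward in the alphabet (wrapping around).
For "scuanlj", step one produces "jcuanls"; step two turns that into "qjbhusz".

qjbhusz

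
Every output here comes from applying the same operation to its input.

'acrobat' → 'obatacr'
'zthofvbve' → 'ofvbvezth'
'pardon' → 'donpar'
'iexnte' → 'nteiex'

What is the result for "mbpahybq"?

Rule — move the first 3 characters to the end (rotate left by 3).
So "mbpahybq" becomes "ahybqmbp".

ahybqmbp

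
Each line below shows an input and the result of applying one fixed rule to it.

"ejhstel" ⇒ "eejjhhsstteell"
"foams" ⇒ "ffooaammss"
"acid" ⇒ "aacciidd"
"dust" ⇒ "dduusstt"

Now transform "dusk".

The rule is to double every character.
Applying that to "dusk" gives "dduusskk".

dduusskk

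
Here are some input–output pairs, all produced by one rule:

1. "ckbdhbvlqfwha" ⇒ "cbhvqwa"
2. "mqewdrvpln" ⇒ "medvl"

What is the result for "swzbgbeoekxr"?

szgeex

Rule — keep every other character starting from the first (positions 1st, 3rd, 5th, ...).
So "swzbgbeoekxr" becomes "szgeex".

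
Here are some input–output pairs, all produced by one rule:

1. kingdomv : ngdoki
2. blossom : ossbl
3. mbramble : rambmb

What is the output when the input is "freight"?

The transformation: delete the last 2 characters, then move the first 2 characters to the end (rotate left by 2).
Applying that to "freight" gives "eigfr".

eigfr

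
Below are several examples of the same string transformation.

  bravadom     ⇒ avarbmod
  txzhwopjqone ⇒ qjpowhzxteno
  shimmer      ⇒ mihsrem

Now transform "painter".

niapret

In each case the input is transformed by: reverse the string, then move the first 3 characters to the end (rotate left by 3).
Applying that to "painter" gives "niapret".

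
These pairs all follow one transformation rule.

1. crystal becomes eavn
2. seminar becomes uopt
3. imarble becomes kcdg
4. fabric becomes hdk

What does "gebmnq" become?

The rule is to keep every other character starting from the first (positions 1st, 3rd, 5th, ...), then shift every letter 2 places forward in the alphabet (wrapping around).
So "gebmnq" becomes "idp".

idp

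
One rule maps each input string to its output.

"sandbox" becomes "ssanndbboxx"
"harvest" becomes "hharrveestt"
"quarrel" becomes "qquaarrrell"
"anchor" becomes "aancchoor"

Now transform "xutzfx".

xxuttzffx

In each case the input is transformed by: repeat every character 3 times, then keep every other character starting from the first (positions 1st, 3rd, 5th, ...).
Starting from "xutzfx": after the first operation, "xxxuuutttzzzfffxxx"; after the second, "xxuttzffx".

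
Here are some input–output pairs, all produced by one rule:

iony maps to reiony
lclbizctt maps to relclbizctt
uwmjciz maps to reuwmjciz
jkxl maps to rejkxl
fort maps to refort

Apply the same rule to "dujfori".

redujfori

Rule — prepend "re".
On "dujfori" that produces "redujfori".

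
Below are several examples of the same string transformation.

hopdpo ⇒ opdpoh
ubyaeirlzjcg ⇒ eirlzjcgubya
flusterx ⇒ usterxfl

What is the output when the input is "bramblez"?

amblezbr

The rule is to move the last 2 characters to the front (rotate right by 2), then swap the front and back halves of the string.
Applying both steps to "bramblez": "ezbrambl", then "amblezbr".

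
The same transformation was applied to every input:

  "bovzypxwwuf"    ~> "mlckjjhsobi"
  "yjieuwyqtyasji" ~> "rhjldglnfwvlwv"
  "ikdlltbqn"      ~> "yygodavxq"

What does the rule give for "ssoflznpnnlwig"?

What's happening: move the first 3 characters to the end (rotate left by 3), then shift every letter 13 places forward in the alphabet (wrapping around) — i.e. ROT13.
Starting from "ssoflznpnnlwig": after the first operation, "flznpnnlwigsso"; after the second, "symacaayjvtffb".

symacaayjvtffb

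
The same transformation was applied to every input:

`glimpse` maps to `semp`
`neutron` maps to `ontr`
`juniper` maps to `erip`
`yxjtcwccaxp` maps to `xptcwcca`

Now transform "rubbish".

Each output is the input with this applied: delete the first 3 characters, then move the last 2 characters to the front (rotate right by 2).
For "rubbish", step one produces "bish"; step two turns that into "shbi".
(Check on "yxjtcwccaxp": → "tcwccaxp" → "xptcwcca" ✓)

shbi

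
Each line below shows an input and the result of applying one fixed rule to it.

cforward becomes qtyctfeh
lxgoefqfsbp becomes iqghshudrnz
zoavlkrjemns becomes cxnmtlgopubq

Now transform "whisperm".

kurgtoyj

What's happening: shift every letter 2 places forward in the alphabet (wrapping around), then move the first 2 characters to the end (rotate left by 2).
"whisperm" → "yjkurgto" → "kurgtoyj".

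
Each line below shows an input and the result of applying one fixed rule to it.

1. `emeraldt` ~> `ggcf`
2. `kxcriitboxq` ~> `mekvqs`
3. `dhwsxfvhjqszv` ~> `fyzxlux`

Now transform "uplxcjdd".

wnef

The pattern: keep every other character starting from the first (positions 1st, 3rd, 5th, ...), then shift every letter 2 places forward in the alphabet (wrapping around).
"uplxcjdd" → "ulcd" → "wnef".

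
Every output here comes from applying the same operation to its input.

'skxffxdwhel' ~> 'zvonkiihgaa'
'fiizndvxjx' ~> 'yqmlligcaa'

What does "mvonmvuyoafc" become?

yyxrrqppifdb

Rule — shift every letter 3 places forward in the alphabet (wrapping around), then sort the characters into reverse alphabetical order.
For "mvonmvuyoafc", step one produces "pyrqpyxbrdif"; step two turns that into "yyxrrqppifdb".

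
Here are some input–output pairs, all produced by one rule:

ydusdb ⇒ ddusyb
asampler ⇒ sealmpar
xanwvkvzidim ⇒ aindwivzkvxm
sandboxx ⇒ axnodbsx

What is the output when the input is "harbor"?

The transformation: take characters alternately from the front and the back (1st, last, 2nd, 2nd-last, ...), then move the first 2 characters to the end (rotate left by 2).
Working it through for "harbor": intermediate "hraorb", final "aorbhr".

aorbhr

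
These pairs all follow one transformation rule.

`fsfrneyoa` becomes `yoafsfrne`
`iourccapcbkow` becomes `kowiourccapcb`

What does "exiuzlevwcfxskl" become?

The pattern: move the last 3 characters to the front (rotate right by 3).
For "exiuzlevwcfxskl" the result is "sklexiuzlevwcfx".

sklexiuzlevwcfx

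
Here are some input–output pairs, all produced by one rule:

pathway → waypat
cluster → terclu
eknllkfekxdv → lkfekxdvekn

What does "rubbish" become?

ishrub

Looking at the pairs, the operation is to move the first 3 characters to the end (rotate left by 3), then delete the first character.
Starting from "rubbish": after the first operation, "bishrub"; after the second, "ishrub".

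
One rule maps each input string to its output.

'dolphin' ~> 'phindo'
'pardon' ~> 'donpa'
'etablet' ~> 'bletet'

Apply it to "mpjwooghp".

wooghpmp

The rule is to move the first 2 characters to the end (rotate left by 2), then delete the first character.
Starting from "mpjwooghp": after the first operation, "jwooghpmp"; after the second, "wooghpmp".
(Check on "dolphin": → "lphindo" → "phindo" ✓)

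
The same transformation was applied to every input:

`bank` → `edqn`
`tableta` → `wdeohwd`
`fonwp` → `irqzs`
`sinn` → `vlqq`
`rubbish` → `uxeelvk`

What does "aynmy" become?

dbqpb

The transformation: shift every letter 3 places forward in the alphabet (wrapping around).
"aynmy" → "dbqpb".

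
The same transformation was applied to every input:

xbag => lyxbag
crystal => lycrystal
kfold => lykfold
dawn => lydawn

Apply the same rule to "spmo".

Rule — prepend "ly".
So "spmo" becomes "lyspmo".

lyspmo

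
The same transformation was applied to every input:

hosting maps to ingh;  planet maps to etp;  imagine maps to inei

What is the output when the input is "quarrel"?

relq

The pattern: move the first character to the end, then delete the first 3 characters.
So "quarrel" becomes "relq".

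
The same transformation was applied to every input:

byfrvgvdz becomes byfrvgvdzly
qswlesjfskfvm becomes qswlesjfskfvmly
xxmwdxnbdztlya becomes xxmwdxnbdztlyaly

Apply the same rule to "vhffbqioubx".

The transformation: append "ly".
On "vhffbqioubx" that produces "vhffbqioubxly".

vhffbqioubxly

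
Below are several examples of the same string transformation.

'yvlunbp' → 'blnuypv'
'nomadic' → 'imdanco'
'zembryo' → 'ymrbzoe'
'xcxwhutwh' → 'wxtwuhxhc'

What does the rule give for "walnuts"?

Each output is the input with this applied: take characters alternately from the front and the back (1st, last, 2nd, 2nd-last, ...), then move the first 3 characters to the end (rotate left by 3).
Applying both steps to "walnuts": "wsatlun", then "tlunwsa".

tlunwsa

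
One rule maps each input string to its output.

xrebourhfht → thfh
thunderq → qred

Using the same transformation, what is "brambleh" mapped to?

helb

What's happening: reverse the string, then keep only the first 4 characters.
"brambleh" → "helb".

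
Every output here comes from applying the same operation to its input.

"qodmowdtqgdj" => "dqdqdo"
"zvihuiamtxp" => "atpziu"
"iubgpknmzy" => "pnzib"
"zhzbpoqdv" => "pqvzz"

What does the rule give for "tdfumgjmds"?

mjdtf

The transformation: keep every other character starting from the first (positions 1st, 3rd, 5th, ...), then move the last 3 characters to the front (rotate right by 3).
Starting from "tdfumgjmds": after the first operation, "tfmjd"; after the second, "mjdtf".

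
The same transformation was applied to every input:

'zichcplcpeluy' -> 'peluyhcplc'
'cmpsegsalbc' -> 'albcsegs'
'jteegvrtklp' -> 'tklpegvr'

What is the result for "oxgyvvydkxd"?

dkxdyvvy

The rule is to delete the first 3 characters, then swap the front and back halves of the string.
"oxgyvvydkxd" → "yvvydkxd" → "dkxdyvvy".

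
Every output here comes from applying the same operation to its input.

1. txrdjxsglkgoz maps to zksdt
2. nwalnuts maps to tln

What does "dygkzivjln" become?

The pattern: keep one character in every 3, starting at position 1 (positions 1st, 4th, 7th, ...), then reverse the string.
Working it through for "dygkzivjln": intermediate "dkvn", final "nvkd".

nvkd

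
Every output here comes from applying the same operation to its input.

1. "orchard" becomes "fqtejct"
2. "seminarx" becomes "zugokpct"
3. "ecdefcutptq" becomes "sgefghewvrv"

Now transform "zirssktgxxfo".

qbktuumvizzh

The rule is to move the last character to the front, then shift every letter 2 places forward in the alphabet (wrapping around).
Applying both steps to "zirssktgxxfo": "ozirssktgxxf", then "qbktuumvizzh".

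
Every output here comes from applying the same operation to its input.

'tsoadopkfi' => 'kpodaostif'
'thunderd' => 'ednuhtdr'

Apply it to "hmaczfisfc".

Rule — reverse the string, then move the first 2 characters to the end (rotate left by 2).
On "hmaczfisfc": the first step gives "cfsifzcamh", and the second then gives "sifzcamhcf".

sifzcamhcf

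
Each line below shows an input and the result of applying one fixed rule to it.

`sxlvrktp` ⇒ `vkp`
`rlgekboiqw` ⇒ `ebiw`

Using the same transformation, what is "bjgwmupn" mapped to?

The rule is to delete the first 2 characters, then keep every other character starting from the second (positions 2nd, 4th, 6th, ...).
Starting from "bjgwmupn": after the first operation, "gwmupn"; after the second, "wun".

wun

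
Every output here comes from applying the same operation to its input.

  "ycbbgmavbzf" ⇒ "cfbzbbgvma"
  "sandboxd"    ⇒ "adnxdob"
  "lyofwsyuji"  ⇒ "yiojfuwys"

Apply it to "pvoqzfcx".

Rule — delete the first character, then take characters alternately from the front and the back (1st, last, 2nd, 2nd-last, ...).
On "pvoqzfcx": the first step gives "voqzfcx", and the second then gives "vxocqfz".

vxocqfz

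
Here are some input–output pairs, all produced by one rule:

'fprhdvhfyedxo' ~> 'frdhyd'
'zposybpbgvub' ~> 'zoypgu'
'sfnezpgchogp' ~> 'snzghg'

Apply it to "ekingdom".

What's happening: move the last character to the front, then keep every other character starting from the second (positions 2nd, 4th, 6th, ...).
On "ekingdom": the first step gives "mekingdo", and the second then gives "eigo".

eigo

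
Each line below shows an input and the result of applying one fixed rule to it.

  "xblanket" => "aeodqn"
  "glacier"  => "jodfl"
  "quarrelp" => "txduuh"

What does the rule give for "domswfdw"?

grpvzi

Each output is the input with this applied: shift every letter 3 places forward in the alphabet (wrapping around), then delete the last 2 characters.
Doing the same to "domswfdw": "grpvzi".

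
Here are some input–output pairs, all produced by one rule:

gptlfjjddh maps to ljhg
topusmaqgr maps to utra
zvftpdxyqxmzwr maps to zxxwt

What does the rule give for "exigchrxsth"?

In each case the input is transformed by: keep one character in every 3, starting at position 1 (positions 1st, 4th, 7th, ...), then sort the characters into reverse alphabetical order.
Doing the same to "exigchrxsth": "trge".
(Check on "gptlfjjddh": → "gljh" → "ljhg" ✓)

trge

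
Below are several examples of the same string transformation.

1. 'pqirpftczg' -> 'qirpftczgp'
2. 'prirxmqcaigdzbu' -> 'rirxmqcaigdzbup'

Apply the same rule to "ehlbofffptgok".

hlbofffptgoke

Looking at the pairs, the operation is to move the first character to the end.
Applying that to "ehlbofffptgok" gives "hlbofffptgoke".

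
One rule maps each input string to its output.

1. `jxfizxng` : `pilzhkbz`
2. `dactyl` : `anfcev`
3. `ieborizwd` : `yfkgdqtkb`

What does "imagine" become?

What's happening: shift every letter 2 places forward in the alphabet (wrapping around), then move the last 2 characters to the front (rotate right by 2).
Applying that to "imagine" gives "pgkocik".

pgkocik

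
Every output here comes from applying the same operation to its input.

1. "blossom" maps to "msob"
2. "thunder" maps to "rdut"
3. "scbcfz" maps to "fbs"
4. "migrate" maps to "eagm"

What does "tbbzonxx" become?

The pattern: keep every other character starting from the first (positions 1st, 3rd, 5th, ...), then reverse the string.
Applying both steps to "tbbzonxx": "tbox", then "xobt".

xobt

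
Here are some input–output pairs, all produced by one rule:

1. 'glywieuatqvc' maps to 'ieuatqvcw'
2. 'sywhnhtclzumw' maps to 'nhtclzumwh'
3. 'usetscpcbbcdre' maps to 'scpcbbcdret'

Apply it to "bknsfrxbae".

frxbaes

The rule is to delete the first 3 characters, then move the first character to the end.
For "bknsfrxbae", step one produces "sfrxbae"; step two turns that into "frxbaes".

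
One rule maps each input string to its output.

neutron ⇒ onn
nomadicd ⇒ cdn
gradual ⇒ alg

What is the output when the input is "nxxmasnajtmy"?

What's happening: move the first character to the end, then keep only the last 3 characters.
Starting from "nxxmasnajtmy": after the first operation, "xxmasnajtmyn"; after the second, "myn".
(Check on "nomadicd": → "omadicdn" → "cdn" ✓)

myn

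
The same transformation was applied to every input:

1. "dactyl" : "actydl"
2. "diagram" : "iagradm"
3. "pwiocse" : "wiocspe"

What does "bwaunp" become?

Each output is the input with this applied: swap the first and last characters, then move the first character to the end.
For "bwaunp", step one produces "pwaunb"; step two turns that into "waunbp".

waunbp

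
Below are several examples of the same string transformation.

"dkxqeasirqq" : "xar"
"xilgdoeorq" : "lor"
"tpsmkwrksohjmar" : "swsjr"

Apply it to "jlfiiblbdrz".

fbd

What's happening: keep one character in every 3, starting at position 3 (positions 3rd, 6th, 9th, ...).
Applying that to "jlfiiblbdrz" gives "fbd".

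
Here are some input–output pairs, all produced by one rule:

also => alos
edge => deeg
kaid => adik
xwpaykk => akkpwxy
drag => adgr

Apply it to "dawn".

adnw

The transformation: sort the characters into alphabetical order.
Doing the same to "dawn": "adnw".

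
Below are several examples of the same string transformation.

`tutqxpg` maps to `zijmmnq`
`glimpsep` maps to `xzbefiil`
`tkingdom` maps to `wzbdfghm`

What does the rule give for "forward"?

twyhkkp

What's happening: sort the characters into alphabetical order, then shift every letter 7 places backward in the alphabet (wrapping around).
Applying both steps to "forward": "adforrw", then "twyhkkp".
(Check on "glimpsep": → "egilmpps" → "xzbefiil" ✓)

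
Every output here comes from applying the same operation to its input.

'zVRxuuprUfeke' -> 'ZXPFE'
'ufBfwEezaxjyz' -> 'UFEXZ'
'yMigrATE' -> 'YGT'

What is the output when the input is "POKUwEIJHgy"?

Rule — keep one character in every 3, starting at position 1 (positions 1st, 4th, 7th, ...), then convert every letter to uppercase.
Applying both steps to "POKUwEIJHgy": "PUIg", then "PUIG".

PUIG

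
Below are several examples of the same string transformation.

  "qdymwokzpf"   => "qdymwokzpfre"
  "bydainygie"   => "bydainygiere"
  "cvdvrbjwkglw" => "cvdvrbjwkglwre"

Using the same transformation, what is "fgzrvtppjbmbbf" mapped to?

In each case the input is transformed by: append "re".
For "fgzrvtppjbmbbf" the result is "fgzrvtppjbmbbfre".

fgzrvtppjbmbbfre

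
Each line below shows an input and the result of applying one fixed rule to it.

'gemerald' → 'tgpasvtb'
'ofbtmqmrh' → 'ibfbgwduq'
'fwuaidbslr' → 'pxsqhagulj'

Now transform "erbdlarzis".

Each output is the input with this applied: move the first 3 characters to the end (rotate left by 3), then shift every letter 11 places backward in the alphabet (wrapping around).
On "erbdlarzis": the first step gives "dlarziserb", and the second then gives "sapgoxhtgq".
(Check on "fwuaidbslr": → "aidbslrfwu" → "pxsqhagulj" ✓)

sapgoxhtgq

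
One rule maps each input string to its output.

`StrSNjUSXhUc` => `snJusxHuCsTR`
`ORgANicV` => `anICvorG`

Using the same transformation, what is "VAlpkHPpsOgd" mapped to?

PKhpPSoGDvaL

Rule — flip the case of every letter, then move the first 3 characters to the end (rotate left by 3).
Working it through for "VAlpkHPpsOgd": intermediate "vaLPKhpPSoGD", final "PKhpPSoGDvaL".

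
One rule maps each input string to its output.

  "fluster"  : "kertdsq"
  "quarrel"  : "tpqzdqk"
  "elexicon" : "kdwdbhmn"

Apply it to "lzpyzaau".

Each output is the input with this applied: swap each adjacent pair of characters (1↔2, 3↔4, ...), then shift every letter 1 place backward in the alphabet (wrapping around).
On "lzpyzaau": the first step gives "zlypazua", and the second then gives "ykxozytz".

ykxozytz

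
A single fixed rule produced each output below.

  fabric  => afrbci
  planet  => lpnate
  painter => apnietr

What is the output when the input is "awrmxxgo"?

The pattern: swap each adjacent pair of characters (1↔2, 3↔4, ...).
For "awrmxxgo" the result is "wamrxxog".

wamrxxog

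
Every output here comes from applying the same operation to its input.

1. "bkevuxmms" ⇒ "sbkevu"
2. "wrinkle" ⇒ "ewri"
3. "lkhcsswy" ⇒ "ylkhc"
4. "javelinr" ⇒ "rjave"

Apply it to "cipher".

rci

In each case the input is transformed by: move the last character to the front, then delete the last 3 characters.
Starting from "cipher": after the first operation, "rciphe"; after the second, "rci".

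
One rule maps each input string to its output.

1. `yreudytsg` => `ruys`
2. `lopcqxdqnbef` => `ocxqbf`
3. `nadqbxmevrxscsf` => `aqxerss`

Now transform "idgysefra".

The transformation: keep every other character starting from the second (positions 2nd, 4th, 6th, ...).
Applying that to "idgysefra" gives "dyer".

dyer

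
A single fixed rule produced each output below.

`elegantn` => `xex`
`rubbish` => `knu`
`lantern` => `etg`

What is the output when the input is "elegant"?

xex

In each case the input is transformed by: shift every letter 7 places backward in the alphabet (wrapping around), then keep only the first 3 characters.
"elegant" → "xexztgm" → "xex".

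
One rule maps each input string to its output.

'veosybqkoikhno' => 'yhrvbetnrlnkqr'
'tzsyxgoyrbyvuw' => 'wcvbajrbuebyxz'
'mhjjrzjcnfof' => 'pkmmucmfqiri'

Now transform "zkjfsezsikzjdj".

Each output is the input with this applied: shift every letter 3 places forward in the alphabet (wrapping around).
On "zkjfsezsikzjdj" that produces "cnmivhcvlncmgm".

cnmivhcvlncmgm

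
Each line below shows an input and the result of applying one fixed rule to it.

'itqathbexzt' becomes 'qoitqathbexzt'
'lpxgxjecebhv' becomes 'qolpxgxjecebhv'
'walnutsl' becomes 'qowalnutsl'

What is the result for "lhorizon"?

qolhorizon

What's happening: prepend "qo".
Applying that to "lhorizon" gives "qolhorizon".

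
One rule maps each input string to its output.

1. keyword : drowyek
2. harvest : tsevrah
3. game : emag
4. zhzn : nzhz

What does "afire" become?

The rule is to reverse the string.
Doing the same to "afire": "erifa".

erifa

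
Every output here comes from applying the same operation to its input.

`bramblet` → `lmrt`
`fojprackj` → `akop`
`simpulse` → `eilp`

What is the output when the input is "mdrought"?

dgot

What's happening: keep every other character starting from the second (positions 2nd, 4th, 6th, ...), then sort the characters into alphabetical order.
For "mdrought", step one produces "dogt"; step two turns that into "dgot".
(Check on "bramblet": → "rmlt" → "lmrt" ✓)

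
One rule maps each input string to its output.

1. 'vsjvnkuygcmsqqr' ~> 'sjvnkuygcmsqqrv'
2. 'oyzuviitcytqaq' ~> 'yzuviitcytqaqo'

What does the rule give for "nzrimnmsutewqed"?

zrimnmsutewqedn

In each case the input is transformed by: move the first character to the end.
So "nzrimnmsutewqed" becomes "zrimnmsutewqedn".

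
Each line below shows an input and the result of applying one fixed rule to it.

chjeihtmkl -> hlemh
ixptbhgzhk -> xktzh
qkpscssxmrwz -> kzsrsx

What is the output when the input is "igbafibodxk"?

gxaoi

What's happening: keep every other character starting from the second (positions 2nd, 4th, 6th, ...), then take characters alternately from the front and the back (1st, last, 2nd, 2nd-last, ...).
On "igbafibodxk": the first step gives "gaiox", and the second then gives "gxaoi".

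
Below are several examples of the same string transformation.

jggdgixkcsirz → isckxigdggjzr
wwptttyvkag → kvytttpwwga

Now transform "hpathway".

The transformation: reverse the string, then move the first 2 characters to the end (rotate left by 2).
Starting from "hpathway": after the first operation, "yawhtaph"; after the second, "whtaphya".

whtaphya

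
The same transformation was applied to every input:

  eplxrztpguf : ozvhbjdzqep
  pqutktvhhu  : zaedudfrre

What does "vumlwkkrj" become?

fewvguubt

What's happening: shift every letter 10 places forward in the alphabet (wrapping around).
Applying that to "vumlwkkrj" gives "fewvguubt".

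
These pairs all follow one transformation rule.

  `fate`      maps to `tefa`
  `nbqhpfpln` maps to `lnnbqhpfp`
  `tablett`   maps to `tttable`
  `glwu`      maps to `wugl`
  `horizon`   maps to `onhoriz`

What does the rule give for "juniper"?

Rule — move the last 2 characters to the front (rotate right by 2).
For "juniper" the result is "erjunip".

erjunip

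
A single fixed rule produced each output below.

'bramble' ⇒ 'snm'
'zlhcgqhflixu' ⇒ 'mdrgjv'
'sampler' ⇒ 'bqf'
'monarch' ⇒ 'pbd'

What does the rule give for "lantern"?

bus

In each case the input is transformed by: keep every other character starting from the second (positions 2nd, 4th, 6th, ...), then shift every letter 1 place forward in the alphabet (wrapping around).
Starting from "lantern": after the first operation, "atr"; after the second, "bus".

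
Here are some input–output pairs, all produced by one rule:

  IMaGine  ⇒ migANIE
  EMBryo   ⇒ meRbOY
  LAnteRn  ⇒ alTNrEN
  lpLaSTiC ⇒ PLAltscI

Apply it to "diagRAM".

Looking at the pairs, the operation is to flip the case of every letter, then swap each adjacent pair of characters (1↔2, 3↔4, ...).
"diagRAM" → "DIAGram" → "IDGAarm".

IDGAarm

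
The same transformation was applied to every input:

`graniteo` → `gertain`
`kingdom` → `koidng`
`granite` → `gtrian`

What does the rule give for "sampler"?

sealmp

In each case the input is transformed by: delete the last character, then take characters alternately from the front and the back (1st, last, 2nd, 2nd-last, ...).
Applying that to "sampler" gives "sealmp".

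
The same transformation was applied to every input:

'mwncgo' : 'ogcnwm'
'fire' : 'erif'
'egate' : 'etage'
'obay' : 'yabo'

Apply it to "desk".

ksed

Rule — reverse the string.
For "desk" the result is "ksed".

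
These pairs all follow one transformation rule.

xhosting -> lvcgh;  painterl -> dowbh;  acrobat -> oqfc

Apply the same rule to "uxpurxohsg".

The transformation: shift every letter 12 places backward in the alphabet (wrapping around), then delete the last 3 characters.
On "uxpurxohsg": the first step gives "ildiflcvgu", and the second then gives "ildiflc".

ildiflc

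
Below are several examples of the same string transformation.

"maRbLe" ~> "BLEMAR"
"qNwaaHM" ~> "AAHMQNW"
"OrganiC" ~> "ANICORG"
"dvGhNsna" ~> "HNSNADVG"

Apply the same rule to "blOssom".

SSOMBLO

Looking at the pairs, the operation is to move the first 3 characters to the end (rotate left by 3), then convert every letter to uppercase.
Applying that to "blOssom" gives "SSOMBLO".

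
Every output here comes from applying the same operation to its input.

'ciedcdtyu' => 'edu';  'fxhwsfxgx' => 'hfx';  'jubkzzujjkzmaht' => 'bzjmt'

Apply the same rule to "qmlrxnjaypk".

lny

Looking at the pairs, the operation is to keep one character in every 3, starting at position 3 (positions 3rd, 6th, 9th, ...).
For "qmlrxnjaypk" the result is "lny".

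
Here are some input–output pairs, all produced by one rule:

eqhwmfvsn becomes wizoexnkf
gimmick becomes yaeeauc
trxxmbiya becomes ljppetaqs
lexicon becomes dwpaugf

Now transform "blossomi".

tdgkkgea

The rule is to shift every letter 8 places backward in the alphabet (wrapping around).
"blossomi" → "tdgkkgea".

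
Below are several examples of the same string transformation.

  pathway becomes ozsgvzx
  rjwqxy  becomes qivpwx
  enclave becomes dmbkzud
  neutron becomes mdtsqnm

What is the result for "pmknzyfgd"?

The transformation: shift every letter 1 place backward in the alphabet (wrapping around).
On "pmknzyfgd" that produces "oljmyxefc".

oljmyxefc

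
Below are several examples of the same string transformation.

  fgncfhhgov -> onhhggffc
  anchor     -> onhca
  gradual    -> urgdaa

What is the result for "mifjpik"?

pmjiif

Rule — delete the last character, then sort the characters into reverse alphabetical order.
Starting from "mifjpik": after the first operation, "mifjpi"; after the second, "pmjiif".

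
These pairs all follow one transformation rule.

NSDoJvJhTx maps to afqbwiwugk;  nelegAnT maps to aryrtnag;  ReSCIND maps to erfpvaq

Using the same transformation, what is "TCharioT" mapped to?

gpunevbg

In each case the input is transformed by: shift every letter 13 places forward in the alphabet (wrapping around) — i.e. ROT13, then convert every letter to lowercase.
Doing the same to "TCharioT": "gpunevbg".
(Check on "ReSCIND": → "ErFPVAQ" → "erfpvaq" ✓)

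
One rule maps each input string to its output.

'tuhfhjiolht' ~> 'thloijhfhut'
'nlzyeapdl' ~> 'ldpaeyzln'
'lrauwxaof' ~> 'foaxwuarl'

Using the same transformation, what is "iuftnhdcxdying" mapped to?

gniydxcdhntfui

Rule — reverse the string.
So "iuftnhdcxdying" becomes "gniydxcdhntfui".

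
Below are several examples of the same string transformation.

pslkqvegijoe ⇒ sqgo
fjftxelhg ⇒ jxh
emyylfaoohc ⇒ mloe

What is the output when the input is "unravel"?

nv

In each case the input is transformed by: swap the first and last characters, then keep one character in every 3, starting at position 2 (positions 2nd, 5th, 8th, ...).
"unravel" → "lnraveu" → "nv".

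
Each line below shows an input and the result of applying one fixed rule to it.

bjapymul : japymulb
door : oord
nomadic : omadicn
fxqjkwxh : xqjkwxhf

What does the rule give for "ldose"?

dosel

Each output is the input with this applied: move the first character to the end.
On "ldose" that produces "dosel".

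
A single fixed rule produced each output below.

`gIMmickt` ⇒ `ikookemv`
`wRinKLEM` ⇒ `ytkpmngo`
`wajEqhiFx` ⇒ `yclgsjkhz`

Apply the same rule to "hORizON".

jqtkbqp

In each case the input is transformed by: shift every letter 2 places forward in the alphabet (wrapping around), then convert every letter to lowercase.
Starting from "hORizON": after the first operation, "jQTkbQP"; after the second, "jqtkbqp".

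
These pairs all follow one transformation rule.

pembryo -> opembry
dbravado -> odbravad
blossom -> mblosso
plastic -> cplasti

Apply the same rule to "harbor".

In each case the input is transformed by: move the last character to the front.
Doing the same to "harbor": "rharbo".

rharbo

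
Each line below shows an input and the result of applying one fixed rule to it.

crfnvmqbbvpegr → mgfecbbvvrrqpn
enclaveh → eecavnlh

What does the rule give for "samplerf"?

Looking at the pairs, the operation is to sort the characters into reverse alphabetical order, then swap the front and back halves of the string.
Applying both steps to "samplerf": "srpmlfea", then "lfeasrpm".

lfeasrpm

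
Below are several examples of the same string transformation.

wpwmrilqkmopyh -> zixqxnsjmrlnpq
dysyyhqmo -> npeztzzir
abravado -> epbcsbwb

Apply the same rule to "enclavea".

fbfodmbw

Looking at the pairs, the operation is to move the last 2 characters to the front (rotate right by 2), then shift every letter 1 place forward in the alphabet (wrapping around).
"enclavea" → "eaenclav" → "fbfodmbw".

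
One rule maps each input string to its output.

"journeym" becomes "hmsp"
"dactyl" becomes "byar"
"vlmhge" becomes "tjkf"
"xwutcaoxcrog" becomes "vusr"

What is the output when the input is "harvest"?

fypt

What's happening: shift every letter 2 places backward in the alphabet (wrapping around), then keep only the first 4 characters.
Working it through for "harvest": intermediate "fyptcqr", final "fypt".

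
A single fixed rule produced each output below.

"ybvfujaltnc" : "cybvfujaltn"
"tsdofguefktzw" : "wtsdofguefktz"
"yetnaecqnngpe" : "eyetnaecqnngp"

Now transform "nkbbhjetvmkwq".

qnkbbhjetvmkw

Each output is the input with this applied: move the last character to the front.
"nkbbhjetvmkwq" → "qnkbbhjetvmkw".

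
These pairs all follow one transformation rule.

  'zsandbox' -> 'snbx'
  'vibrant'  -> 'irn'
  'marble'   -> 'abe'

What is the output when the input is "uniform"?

nfr

The pattern: keep every other character starting from the second (positions 2nd, 4th, 6th, ...).
For "uniform" the result is "nfr".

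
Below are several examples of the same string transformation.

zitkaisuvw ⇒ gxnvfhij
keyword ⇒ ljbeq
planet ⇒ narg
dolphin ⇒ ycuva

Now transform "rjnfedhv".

Each output is the input with this applied: shift every letter 13 places forward in the alphabet (wrapping around) — i.e. ROT13, then delete the first 2 characters.
"rjnfedhv" → "ewasrqui" → "asrqui".

asrqui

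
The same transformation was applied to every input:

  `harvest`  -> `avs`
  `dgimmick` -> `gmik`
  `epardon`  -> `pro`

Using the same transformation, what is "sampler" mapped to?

Each output is the input with this applied: keep every other character starting from the second (positions 2nd, 4th, 6th, ...).
Doing the same to "sampler": "ape".

ape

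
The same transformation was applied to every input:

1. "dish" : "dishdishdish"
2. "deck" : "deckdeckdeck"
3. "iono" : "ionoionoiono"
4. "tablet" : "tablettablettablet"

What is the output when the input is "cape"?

The transformation: write the whole string 3 times in a row.
On "cape" that produces "capecapecape".

capecapecape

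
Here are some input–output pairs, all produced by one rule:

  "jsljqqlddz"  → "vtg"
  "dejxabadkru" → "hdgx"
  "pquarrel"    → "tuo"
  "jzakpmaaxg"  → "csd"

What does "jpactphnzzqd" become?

Looking at the pairs, the operation is to keep one character in every 3, starting at position 2 (positions 2nd, 5th, 8th, ...), then shift every letter 3 places forward in the alphabet (wrapping around).
"jpactphnzzqd" → "ptnq" → "swqt".

swqt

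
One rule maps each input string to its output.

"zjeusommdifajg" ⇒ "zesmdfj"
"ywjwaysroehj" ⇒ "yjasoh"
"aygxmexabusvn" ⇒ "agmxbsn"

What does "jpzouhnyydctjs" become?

jzunycj

In each case the input is transformed by: keep every other character starting from the first (positions 1st, 3rd, 5th, ...).
For "jpzouhnyydctjs" the result is "jzunycj".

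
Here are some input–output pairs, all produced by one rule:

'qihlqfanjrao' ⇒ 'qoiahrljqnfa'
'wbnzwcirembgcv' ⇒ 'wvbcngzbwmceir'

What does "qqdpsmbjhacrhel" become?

qlqedhprscmabhj

The transformation: take characters alternately from the front and the back (1st, last, 2nd, 2nd-last, ...).
"qqdpsmbjhacrhel" → "qlqedhprscmabhj".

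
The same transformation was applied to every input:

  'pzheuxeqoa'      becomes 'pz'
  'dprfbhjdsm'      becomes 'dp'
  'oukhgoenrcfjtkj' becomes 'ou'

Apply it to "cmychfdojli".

The rule is to keep only the first 2 characters.
On "cmychfdojli" that produces "cm".

cm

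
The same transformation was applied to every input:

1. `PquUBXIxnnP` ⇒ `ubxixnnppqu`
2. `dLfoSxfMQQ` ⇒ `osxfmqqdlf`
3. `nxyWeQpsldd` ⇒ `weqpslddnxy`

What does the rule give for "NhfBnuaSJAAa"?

bnuasjaaanhf

In each case the input is transformed by: move the first 3 characters to the end (rotate left by 3), then convert every letter to lowercase.
Applying both steps to "NhfBnuaSJAAa": "BnuaSJAAaNhf", then "bnuasjaaanhf".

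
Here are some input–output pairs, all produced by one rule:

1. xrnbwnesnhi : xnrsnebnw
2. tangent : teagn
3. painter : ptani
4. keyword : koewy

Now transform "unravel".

The pattern: delete the last 2 characters, then take characters alternately from the front and the back (1st, last, 2nd, 2nd-last, ...).
Working it through for "unravel": intermediate "unrav", final "uvnar".

uvnar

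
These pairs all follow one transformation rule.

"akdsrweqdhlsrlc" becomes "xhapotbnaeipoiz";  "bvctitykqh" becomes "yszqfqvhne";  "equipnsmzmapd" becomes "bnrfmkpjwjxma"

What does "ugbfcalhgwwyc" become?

Rule — shift every letter 3 places backward in the alphabet (wrapping around).
On "ugbfcalhgwwyc" that produces "rdyczxiedttvz".

rdyczxiedttvz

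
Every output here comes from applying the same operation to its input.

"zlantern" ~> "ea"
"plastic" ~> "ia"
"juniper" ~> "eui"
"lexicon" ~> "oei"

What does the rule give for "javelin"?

Looking at the pairs, the operation is to move the last 3 characters to the front (rotate right by 3), then keep only the vowels.
"javelin" → "linjave" → "iae".

iae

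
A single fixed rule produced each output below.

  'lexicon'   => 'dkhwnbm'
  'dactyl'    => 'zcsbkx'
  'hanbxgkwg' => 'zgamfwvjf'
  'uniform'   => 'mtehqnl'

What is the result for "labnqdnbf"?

zkmacpame

What's happening: shift every letter 1 place backward in the alphabet (wrapping around), then swap each adjacent pair of characters (1↔2, 3↔4, ...).
On "labnqdnbf": the first step gives "kzampcmae", and the second then gives "zkmacpame".
(Check on "dactyl": → "czbsxk" → "zcsbkx" ✓)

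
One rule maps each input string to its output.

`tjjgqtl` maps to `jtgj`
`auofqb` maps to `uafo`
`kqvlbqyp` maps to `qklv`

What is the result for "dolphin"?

Each output is the input with this applied: swap each adjacent pair of characters (1↔2, 3↔4, ...), then keep only the first 4 characters.
Working it through for "dolphin": intermediate "odplihn", final "odpl".

odpl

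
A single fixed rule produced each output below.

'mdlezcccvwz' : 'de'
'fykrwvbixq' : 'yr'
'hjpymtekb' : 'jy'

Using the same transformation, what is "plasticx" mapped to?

Rule — keep every other character starting from the second (positions 2nd, 4th, 6th, ...), then keep only the first 2 characters.
"plasticx" → "lsix" → "ls".

ls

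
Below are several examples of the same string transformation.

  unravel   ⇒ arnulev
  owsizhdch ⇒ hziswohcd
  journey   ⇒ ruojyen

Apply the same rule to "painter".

What's happening: reverse the string, then move the first 3 characters to the end (rotate left by 3).
On "painter": the first step gives "retniap", and the second then gives "niapret".
(Check on "owsizhdch": → "hcdhziswo" → "hziswohcd" ✓)

niapret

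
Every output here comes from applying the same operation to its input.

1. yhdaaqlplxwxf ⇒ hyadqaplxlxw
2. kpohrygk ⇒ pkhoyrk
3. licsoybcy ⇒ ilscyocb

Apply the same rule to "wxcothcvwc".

In each case the input is transformed by: swap each adjacent pair of characters (1↔2, 3↔4, ...), then delete the last character.
Working it through for "wxcothcvwc": intermediate "xwochtvccw", final "xwochtvcc".
(Check on "kpohrygk": → "pkhoyrkg" → "pkhoyrk" ✓)

xwochtvcc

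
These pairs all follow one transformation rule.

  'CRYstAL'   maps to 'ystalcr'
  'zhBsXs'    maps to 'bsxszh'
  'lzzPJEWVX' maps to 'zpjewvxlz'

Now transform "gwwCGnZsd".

wcgnzsdgw

In each case the input is transformed by: move the first 2 characters to the end (rotate left by 2), then convert every letter to lowercase.
On "gwwCGnZsd" that produces "wcgnzsdgw".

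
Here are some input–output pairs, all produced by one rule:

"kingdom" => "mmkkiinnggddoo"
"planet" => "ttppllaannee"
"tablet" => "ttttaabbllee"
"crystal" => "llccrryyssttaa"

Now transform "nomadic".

The pattern: move the last character to the front, then double every character.
Applying both steps to "nomadic": "cnomadi", then "ccnnoommaaddii".
(Check on "kingdom": → "mkingdo" → "mmkkiinnggddoo" ✓)

ccnnoommaaddii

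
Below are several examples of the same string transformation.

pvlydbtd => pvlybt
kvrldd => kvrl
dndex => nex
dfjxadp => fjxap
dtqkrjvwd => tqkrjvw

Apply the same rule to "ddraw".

raw

The rule is to remove every "d".
Doing the same to "ddraw": "raw".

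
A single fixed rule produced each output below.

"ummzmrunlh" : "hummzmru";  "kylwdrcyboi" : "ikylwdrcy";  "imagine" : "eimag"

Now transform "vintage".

In each case the input is transformed by: move the last 3 characters to the front (rotate right by 3), then delete the first 2 characters.
Starting from "vintage": after the first operation, "agevint"; after the second, "evint".

evint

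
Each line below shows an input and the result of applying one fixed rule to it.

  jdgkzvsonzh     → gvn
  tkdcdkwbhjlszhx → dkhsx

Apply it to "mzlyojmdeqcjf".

The rule is to keep one character in every 3, starting at position 3 (positions 3rd, 6th, 9th, ...).
Doing the same to "mzlyojmdeqcjf": "ljej".

ljej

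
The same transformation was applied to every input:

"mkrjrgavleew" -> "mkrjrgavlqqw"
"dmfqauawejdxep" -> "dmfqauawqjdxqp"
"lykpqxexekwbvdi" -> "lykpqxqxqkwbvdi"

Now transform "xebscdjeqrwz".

The rule is to replace every "e" with "q".
On "xebscdjeqrwz" that produces "xqbscdjqqrwz".

xqbscdjqqrwz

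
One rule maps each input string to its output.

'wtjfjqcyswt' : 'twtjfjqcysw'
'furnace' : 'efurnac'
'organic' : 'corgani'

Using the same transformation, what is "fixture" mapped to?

efixtur

The rule is to move the last character to the front.
On "fixture" that produces "efixtur".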